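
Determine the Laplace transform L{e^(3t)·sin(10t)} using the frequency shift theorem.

Frequency shift: L{e^(at)f(t)} = F(s-a). L{e^(3t)·sin(10t)} = 10/((s-3)² + 100)

Final answer: 10/((s-3)² + 100)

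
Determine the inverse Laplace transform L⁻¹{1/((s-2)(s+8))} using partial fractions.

Decompose: A/(s-2) + B/(s+8). A = 1/10, B = -1/10. f(t) = (e^(2t) - e^(-8t))/10

Final answer: (e^(2t) - e^(-8t))/10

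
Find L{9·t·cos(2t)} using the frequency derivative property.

L{cos(2t)} = s/(s² + 4). Derivative: d/ds[s/(s² + 4)] = [(s² + 4) - s·2s]/(s² + 4)² = (4 - s²)/(s² + 4)². So L{t·cos(2t)} = -F'(s) = (s² - 4)/(s² + 4)². Then L{9·t·cos(2t)} = 9·(s² - 4)/(s² + 4)²

Final answer: 9·(s² - 4)/(s² + 4)²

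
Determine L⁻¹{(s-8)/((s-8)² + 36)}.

Using frequency shift: L⁻¹{(s-a)/((s-a)² + b²)} = e^(at)cos(bt). Here a=8, b=6

Final answer: e^(8t)·cos(6t)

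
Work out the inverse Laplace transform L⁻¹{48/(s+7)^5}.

L⁻¹{n!/(s-a)^(n+1)} = t^n·e^(at) with n=4, a=-7. So L⁻¹{24/(s+7)^5} = t^4·e^(-7t), and L⁻¹{48/(s+7)^5} = (48/24)·t^4·e^(-7t) = 2·t^4·e^(-7t)

Final answer: 2·t^4·e^(-7t)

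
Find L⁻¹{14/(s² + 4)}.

This is the form c·a/(s² + a²) with a = 2, c = 7. L⁻¹ = 7·sin(2t)

Final answer: 7·sin(2t)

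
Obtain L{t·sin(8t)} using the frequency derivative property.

L{sin(8t)} = 8/(s² + 64). By L{t·f(t)} = -F'(s): -d/ds[8/(s² + 64)] = -(8)·(-2s)/(s² + 64)² = 16s/(s² + 64)²

Final answer: 16s/(s² + 64)²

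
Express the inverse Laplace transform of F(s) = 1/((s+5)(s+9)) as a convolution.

1/((s+5)(s+9)) = (1/(s+5))·(1/(s+9)) = L{e^(-5t)}·L{e^(-9t)}. So f(t) = e^(-5t)*e^(-9t) = ∫₀ᵗ e^(-5τ)·e^(-9(t-τ)) dτ

Final answer: ∫₀ᵗ e^(-5τ)·e^(-9(t-τ)) dτ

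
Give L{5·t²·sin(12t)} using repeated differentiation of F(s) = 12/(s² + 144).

F(s) = 12/(s² + 144). F'(s) = -24s/(s² + 144)². F''(s) = -24(144 - 3s²)/(s² + 144)³ = (72s² - 3456)/(s² + 144)³. So L{t²·sin(12t)} = (-1)² F''(s) = (72s² - 3456)/(s² + 144)³. Then L{5·t²·sin(12t)} = 5·(72s² - 3456)/(s² + 144)³ = (360s² - 17280)/(s² + 144)³

Final answer: (360s² - 17280)/(s² + 144)³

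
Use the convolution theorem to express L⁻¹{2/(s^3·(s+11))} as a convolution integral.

2/(s^3·(s+11)) = (2/s^3)·(1/(s+11)) = L{t^2}·L{e^(-11t)}. So f(t) = t^2*e^(-11t) = ∫₀ᵗ τ^2·e^(-11(t-τ)) dτ

Final answer: ∫₀ᵗ τ^2·e^(-11(t-τ)) dτ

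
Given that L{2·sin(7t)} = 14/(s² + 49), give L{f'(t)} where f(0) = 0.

L{f'(t)} = s·F(s) - f(0) = s·14/(s² + 49) - 0 = 14s/(s² + 49)

Final answer: 14s/(s² + 49)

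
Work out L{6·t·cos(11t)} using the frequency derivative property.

L{cos(11t)} = s/(s² + 121). Derivative: d/ds[s/(s² + 121)] = [(s² + 121) - s·2s]/(s² + 121)² = (121 - s²)/(s² + 121)². So L{t·cos(11t)} = -F'(s) = (s² - 121)/(s² + 121)². Then L{6·t·cos(11t)} = 6·(s² - 121)/(s² + 121)²

Final answer: 6·(s² - 121)/(s² + 121)²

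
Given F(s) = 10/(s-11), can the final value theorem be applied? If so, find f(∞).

sF(s) = 10s/(s-11) has a pole at s = 11 in the right half-plane. Theorem does NOT apply (unstable system; f(t) = 10·e^(11t) grows without bound).

Final answer: Not applicable (unstable)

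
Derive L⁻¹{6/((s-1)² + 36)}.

Form: b/((s-a)² + b²) → e^(at)sin(bt). With a=1, b=6

Final answer: e^t·sin(6t)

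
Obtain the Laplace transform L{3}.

L{3} = 3 · L{1} = 3/s

Final answer: 3/s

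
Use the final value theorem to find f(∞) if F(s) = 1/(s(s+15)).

f(∞) = lim_{s→0} s·1/(s(s+15)) = lim_{s→0} 1/(s+15) = 1/15 = 1/15

Final answer: 1/15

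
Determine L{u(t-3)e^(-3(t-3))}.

u(t-a)f(t-a) with f(t)=e^(-3t). L{e^(-3t)} = 1/(s+3). By time shift: e^(-3s)/(s+3)

Final answer: e^(-3s)/(s+3)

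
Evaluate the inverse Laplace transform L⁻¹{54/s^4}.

L⁻¹{n!/s^(n+1)} = t^n with n=3. So L⁻¹{6/s^4} = t^3, and L⁻¹{54/s^4} = (54/6)·t^3 = 9·t^3

Final answer: 9·t^3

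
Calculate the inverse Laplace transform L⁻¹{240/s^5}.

L⁻¹{n!/s^(n+1)} = t^n with n=4. So L⁻¹{24/s^5} = t^4, and L⁻¹{240/s^5} = (240/24)·t^4 = 10·t^4

Final answer: 10·t^4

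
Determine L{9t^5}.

L{t^n} = n!/s^(n+1). So L{9t^5} = 9·5!/s^6 = 1080/s^6

Final answer: 1080/s^6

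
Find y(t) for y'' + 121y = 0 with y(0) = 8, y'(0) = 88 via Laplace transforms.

L{y''} + 121L{y} = 0. s²Y - 8s - 88 + 121Y = 0. Y(s² + 121) = 8s + 88. Y = (8s + 88)/(s² + 121). Inverting: y(t) = 8cos(11t) + 8sin(11t)

Final answer: y(t) = 8cos(11t) + 8sin(11t)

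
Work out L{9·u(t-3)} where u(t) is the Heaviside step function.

L{u(t-a)} = e^(-as)/s. Here a=3, so L{u(t-3)} = e^(-3s)/s, and L{9·u(t-3)} = 9·e^(-3s)/s

Final answer: 9·e^(-3s)/s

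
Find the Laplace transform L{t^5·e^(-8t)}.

L{t^n·e^(at)} = n!/(s-a)^(n+1), so L{t^5·e^(-8t)} = 120/(s+8)^6

Final answer: 120/(s+8)^6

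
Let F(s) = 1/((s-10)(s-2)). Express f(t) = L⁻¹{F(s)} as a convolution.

1/((s-10)(s-2)) = (1/(s-10))·(1/(s-2)) = L{e^(10t)}·L{e^(2t)}. So f(t) = e^(10t)*e^(2t) = ∫₀ᵗ e^(10τ)·e^(2(t-τ)) dτ

Final answer: ∫₀ᵗ e^(10τ)·e^(2(t-τ)) dτ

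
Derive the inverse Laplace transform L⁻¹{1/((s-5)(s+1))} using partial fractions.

Decompose: A/(s-5) + B/(s+1). A = 1/6, B = -1/6. f(t) = (e^(5t) - e^(-t))/6

Final answer: (e^(5t) - e^(-t))/6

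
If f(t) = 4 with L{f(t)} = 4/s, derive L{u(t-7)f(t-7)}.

Time shift theorem: L{u(t-a)f(t-a)} = e^(-as)F(s). Here a=7, F(s) = 4/s, so L{u(t-7)f(t-7)} = e^(-7s)·4/s

Final answer: e^(-7s)·4/s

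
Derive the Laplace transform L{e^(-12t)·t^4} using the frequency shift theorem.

L{e^(at)·t^n} = n!/(s-a)^(n+1), so L{e^(-12t)·t^4} = 24/(s+12)^5

Final answer: 24/(s+12)^5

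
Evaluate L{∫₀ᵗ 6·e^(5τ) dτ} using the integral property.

L{∫₀ᵗ f(τ)dτ} = F(s)/s with F(s) = 6/(s-5), so L{∫₀ᵗ 6·e^(5τ) dτ} = 6/(s(s-5))

Final answer: 6/(s(s-5))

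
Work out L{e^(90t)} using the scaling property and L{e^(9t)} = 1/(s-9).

Using L{f(at)} = (1/a)F(s/a) with a=10 and f(t) = e^(9t): L{e^(90t)} = (1/10) · 1/((s/10)-9) = (1/10) · 10/(s-90) = 1/(s-90)

Final answer: 1/(s-90)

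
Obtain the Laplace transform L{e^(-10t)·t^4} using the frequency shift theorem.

L{e^(at)·t^n} = n!/(s-a)^(n+1), so L{e^(-10t)·t^4} = 24/(s+10)^5

Final answer: 24/(s+10)^5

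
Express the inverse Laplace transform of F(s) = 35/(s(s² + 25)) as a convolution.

35/(s(s² + 25)) = (1/s)·(35/(s² + 25)) = L{1}·L{7·sin(5t)}. So f(t) = 1*(7·sin(5t)) = ∫₀ᵗ 7·sin(5τ) dτ

Final answer: ∫₀ᵗ 7·sin(5τ) dτ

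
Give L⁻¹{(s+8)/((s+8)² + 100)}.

Using frequency shift: L⁻¹{(s-a)/((s-a)² + b²)} = e^(at)cos(bt). Here a=-8, b=10

Final answer: e^(-8t)·cos(10t)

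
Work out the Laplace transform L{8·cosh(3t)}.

L{cosh(ωt)} = s/(s² - ω²), so L{cosh(3t)} = s/(s² - 9). Then L{8·cosh(3t)} = 8·s/(s² - 9) = 8s/(s² - 9)

Final answer: 8s/(s² - 9)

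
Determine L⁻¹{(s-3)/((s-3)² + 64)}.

Using frequency shift: L⁻¹{(s-a)/((s-a)² + b²)} = e^(at)cos(bt). Here a=3, b=8

Final answer: e^(3t)·cos(8t)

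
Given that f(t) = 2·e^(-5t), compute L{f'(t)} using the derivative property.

f(0) = 2, F(s) = 2/(s+5). L{f'(t)} = s·F(s) - f(0) = 2s/(s+5) - 2 = (2s - 2(s+5))/(s+5) = -10/(s+5)

Final answer: -10/(s+5)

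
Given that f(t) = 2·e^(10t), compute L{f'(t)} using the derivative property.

f(0) = 2, F(s) = 2/(s-10). L{f'(t)} = s·F(s) - f(0) = 2s/(s-10) - 2 = (2s - 2(s-10))/(s-10) = 20/(s-10)

Final answer: 20/(s-10)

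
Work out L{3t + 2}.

L{3t + 2} = 3·L{t} + 2·L{1} = 3/s² + 2/s

Final answer: 3/s² + 2/s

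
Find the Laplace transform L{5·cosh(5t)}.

L{cosh(ωt)} = s/(s² - ω²), so L{cosh(5t)} = s/(s² - 25). Then L{5·cosh(5t)} = 5·s/(s² - 25) = 5s/(s² - 25)

Final answer: 5s/(s² - 25)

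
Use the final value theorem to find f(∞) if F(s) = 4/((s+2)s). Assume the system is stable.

f(∞) = lim_{s→0} sF(s) = lim_{s→0} 4/(s+2) = 2

Final answer: 2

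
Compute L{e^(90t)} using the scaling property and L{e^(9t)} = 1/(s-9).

Using L{f(at)} = (1/a)F(s/a) with a=10 and f(t) = e^(9t): L{e^(90t)} = (1/10) · 1/((s/10)-9) = (1/10) · 10/(s-90) = 1/(s-90)

Final answer: 1/(s-90)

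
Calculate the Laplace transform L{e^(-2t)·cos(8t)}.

L{e^(at)·cos(ωt)} = (s-a)/((s-a)² + ω²), so L{e^(-2t)·cos(8t)} = (s+2)/((s+2)² + 64)

Final answer: (s+2)/((s+2)² + 64)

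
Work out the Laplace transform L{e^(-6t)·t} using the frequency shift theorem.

L{e^(at)·t^n} = n!/(s-a)^(n+1), so L{e^(-6t)·t} = 1/(s+6)^2

Final answer: 1/(s+6)^2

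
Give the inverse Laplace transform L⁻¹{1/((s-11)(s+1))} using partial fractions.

Decompose: A/(s-11) + B/(s+1). A = 1/12, B = -1/12. f(t) = (e^(11t) - e^(-t))/12

Final answer: (e^(11t) - e^(-t))/12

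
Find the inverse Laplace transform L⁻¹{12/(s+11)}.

L⁻¹{1/(s-a)} = e^(at), so L⁻¹{1/(s+11)} = e^(-11t), and L⁻¹{12/(s+11)} = 12·e^(-11t)

Final answer: 12·e^(-11t)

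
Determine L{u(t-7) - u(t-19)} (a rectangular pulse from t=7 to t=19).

L{u(t-a)} = e^(-as)/s. L{u(t-7) - u(t-19)} = (e^(-7s) - e^(-19s))/s

Final answer: (e^(-7s) - e^(-19s))/s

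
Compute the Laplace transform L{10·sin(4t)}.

L{sin(ωt)} = ω/(s² + ω²), so L{sin(4t)} = 4/(s² + 16). Then L{10·sin(4t)} = 10·4/(s² + 16) = 40/(s² + 16)

Final answer: 40/(s² + 16)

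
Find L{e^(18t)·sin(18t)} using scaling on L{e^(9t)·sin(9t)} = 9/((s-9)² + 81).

Scaling with a=2: L{e^(18t)·sin(18t)} = (1/2) · 9/((s/2-9)² + 81). Simplifying: 18/((s-18)² + 324)

Final answer: 18/((s-18)² + 324)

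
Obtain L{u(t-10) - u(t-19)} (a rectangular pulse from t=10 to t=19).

L{u(t-a)} = e^(-as)/s. L{u(t-10) - u(t-19)} = (e^(-10s) - e^(-19s))/s

Final answer: (e^(-10s) - e^(-19s))/s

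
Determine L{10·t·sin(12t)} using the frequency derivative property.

L{sin(12t)} = 12/(s² + 144). By L{t·f(t)} = -F'(s): -d/ds[12/(s² + 144)] = -(12)·(-2s)/(s² + 144)² = 24s/(s² + 144)². Then L{10·t·sin(12t)} = 10·24s/(s² + 144)² = 240s/(s² + 144)²

Final answer: 240s/(s² + 144)²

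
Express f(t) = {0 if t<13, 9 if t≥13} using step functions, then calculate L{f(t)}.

f(t) = 9·u(t-13). L{u(t-13)} = e^(-13s)/s, so L{f(t)} = 9·e^(-13s)/s

Final answer: 9·e^(-13s)/s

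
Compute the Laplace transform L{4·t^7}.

L{t^n} = n!/s^(n+1), so L{t^7} = 5040/s^8. Then L{4·t^7} = 4·5040/s^8 = 20160/s^8

Final answer: 20160/s^8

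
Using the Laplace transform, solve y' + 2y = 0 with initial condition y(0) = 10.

L{y'} + 2L{y} = 0. sY - 10 + 2Y = 0. Y(s+2) = 10. Y = 10/(s+2)

Final answer: y(t) = 10e^(-2t)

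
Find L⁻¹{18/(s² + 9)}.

This is the form c·a/(s² + a²) with a = 3, c = 6. L⁻¹ = 6·sin(3t)

Final answer: 6·sin(3t)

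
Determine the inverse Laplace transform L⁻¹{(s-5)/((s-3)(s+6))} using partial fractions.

Using partial fractions, f(t) = (-2e^(3t) + 11e^(-6t))/9

Final answer: (-2e^(3t) + 11e^(-6t))/9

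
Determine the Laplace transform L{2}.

L{2} = 2 · L{1} = 2/s

Final answer: 2/s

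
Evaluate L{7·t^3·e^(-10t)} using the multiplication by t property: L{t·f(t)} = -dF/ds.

Using L{t^n·e^(at)} = n!/(s-a)^(n+1), L{t^3·e^(-10t)} = 6/(s+10)^4, so L{7·t^3·e^(-10t)} = 7·6/(s+10)^4 = 42/(s+10)^4

Final answer: 42/(s+10)^4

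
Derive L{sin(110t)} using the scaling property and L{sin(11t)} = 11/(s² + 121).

Using L{f(at)} = (1/a)F(s/a) with a=10: L{sin(110t)} = (1/10) · 11/((s/10)² + 121) = (1/10) · 11·100/(s² + 12100) = 110/(s² + 12100)

Final answer: 110/(s² + 12100)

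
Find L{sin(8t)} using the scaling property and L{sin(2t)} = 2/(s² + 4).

Using L{f(at)} = (1/a)F(s/a) with a=4: L{sin(8t)} = (1/4) · 2/((s/4)² + 4) = (1/4) · 2·16/(s² + 64) = 8/(s² + 64)

Final answer: 8/(s² + 64)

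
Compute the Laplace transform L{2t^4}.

L{2t^4} = 2 · L{t^4} = 2 · 24/s^5 = 48/s^5

Final answer: 48/s^5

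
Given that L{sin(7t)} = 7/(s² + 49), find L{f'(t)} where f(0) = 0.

L{f'(t)} = s·F(s) - f(0) = s·7/(s² + 49) - 0 = 7s/(s² + 49)

Final answer: 7s/(s² + 49)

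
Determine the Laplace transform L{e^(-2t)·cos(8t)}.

L{e^(at)·cos(ωt)} = (s-a)/((s-a)² + ω²), so L{e^(-2t)·cos(8t)} = (s+2)/((s+2)² + 64)

Final answer: (s+2)/((s+2)² + 64)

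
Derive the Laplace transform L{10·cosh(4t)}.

L{cosh(ωt)} = s/(s² - ω²), so L{cosh(4t)} = s/(s² - 16). Then L{10·cosh(4t)} = 10·s/(s² - 16) = 10s/(s² - 16)

Final answer: 10s/(s² - 16)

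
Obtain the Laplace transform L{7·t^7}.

L{t^n} = n!/s^(n+1), so L{t^7} = 5040/s^8. Then L{7·t^7} = 7·5040/s^8 = 35280/s^8

Final answer: 35280/s^8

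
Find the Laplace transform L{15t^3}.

L{15t^3} = 15 · L{t^3} = 15 · 6/s^4 = 90/s^4

Final answer: 90/s^4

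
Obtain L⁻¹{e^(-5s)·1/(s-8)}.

L⁻¹{1/(s-8)} = e^(8t). By the time shift theorem, L⁻¹{e^(-as)F(s)} = u(t-a)f(t-a) with a=5, so L⁻¹{e^(-5s)·1/(s-8)} = u(t-5)·e^(8(t-5))

Final answer: u(t-5)·e^(8(t-5))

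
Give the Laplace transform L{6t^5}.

L{6t^5} = 6 · L{t^5} = 6 · 120/s^6 = 720/s^6

Final answer: 720/s^6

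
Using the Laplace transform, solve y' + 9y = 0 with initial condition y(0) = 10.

L{y'} + 9L{y} = 0. sY - 10 + 9Y = 0. Y(s+9) = 10. Y = 10/(s+9)

Final answer: y(t) = 10e^(-9t)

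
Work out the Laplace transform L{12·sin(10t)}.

L{sin(ωt)} = ω/(s² + ω²), so L{sin(10t)} = 10/(s² + 100). Then L{12·sin(10t)} = 12·10/(s² + 100) = 120/(s² + 100)

Final answer: 120/(s² + 100)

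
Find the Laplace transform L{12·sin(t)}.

L{sin(ωt)} = ω/(s² + ω²), so L{sin(t)} = 1/(s² + 1). Then L{12·sin(t)} = 12·1/(s² + 1) = 12/(s² + 1)

Final answer: 12/(s² + 1)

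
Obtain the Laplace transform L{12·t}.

L{t^n} = n!/s^(n+1), so L{t} = 1/s^2. Then L{12·t} = 12·1/s^2 = 12/s^2

Final answer: 12/s^2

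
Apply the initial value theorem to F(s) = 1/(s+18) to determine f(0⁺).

f(0⁺) = lim_{s→∞} s·1/(s+18) = lim_{s→∞} s/(s+18) = 1

Final answer: 1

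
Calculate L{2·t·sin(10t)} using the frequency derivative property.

L{sin(10t)} = 10/(s² + 100). By L{t·f(t)} = -F'(s): -d/ds[10/(s² + 100)] = -(10)·(-2s)/(s² + 100)² = 20s/(s² + 100)². Then L{2·t·sin(10t)} = 2·20s/(s² + 100)² = 40s/(s² + 100)²

Final answer: 40s/(s² + 100)²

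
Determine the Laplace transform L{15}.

L{15} = 15 · L{1} = 15/s

Final answer: 15/s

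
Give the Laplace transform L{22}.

L{22} = 22 · L{1} = 22/s

Final answer: 22/s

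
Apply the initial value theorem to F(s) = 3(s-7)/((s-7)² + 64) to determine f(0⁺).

f(0⁺) = lim_{s→∞} sF(s) = lim_{s→∞} 3s(s-7)/((s-7)² + 64) = 3

Final answer: 3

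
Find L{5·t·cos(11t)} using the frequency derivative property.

L{cos(11t)} = s/(s² + 121). Derivative: d/ds[s/(s² + 121)] = [(s² + 121) - s·2s]/(s² + 121)² = (121 - s²)/(s² + 121)². So L{t·cos(11t)} = -F'(s) = (s² - 121)/(s² + 121)². Then L{5·t·cos(11t)} = 5·(s² - 121)/(s² + 121)²

Final answer: 5·(s² - 121)/(s² + 121)²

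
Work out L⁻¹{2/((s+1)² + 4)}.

Form: b/((s-a)² + b²) → e^(at)sin(bt). With a=-1, b=2

Final answer: e^(-t)·sin(2t)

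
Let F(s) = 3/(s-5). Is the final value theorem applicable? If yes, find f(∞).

sF(s) = 3s/(s-5) has a pole at s = 5 in the right half-plane. Theorem does NOT apply (unstable system; f(t) = 3·e^(5t) grows without bound).

Final answer: Not applicable (unstable)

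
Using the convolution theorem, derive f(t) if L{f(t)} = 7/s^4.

7/s^4 = (7/s)·(1/s^3) = L{7}·L{t^2/2}. By convolution, f(t) = 7*t^2/2 = ∫₀ᵗ 7·τ^2/2 dτ = 7·t^3/6

Final answer: 7·t^3/6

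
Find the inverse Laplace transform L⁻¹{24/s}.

L⁻¹{c/s} = c, so L⁻¹{24/s} = 24

Final answer: 24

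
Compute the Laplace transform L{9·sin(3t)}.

L{sin(ωt)} = ω/(s² + ω²), so L{sin(3t)} = 3/(s² + 9). Then L{9·sin(3t)} = 9·3/(s² + 9) = 27/(s² + 9)

Final answer: 27/(s² + 9)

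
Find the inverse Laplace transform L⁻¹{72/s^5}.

L⁻¹{n!/s^(n+1)} = t^n with n=4. So L⁻¹{24/s^5} = t^4, and L⁻¹{72/s^5} = (72/24)·t^4 = 3·t^4

Final answer: 3·t^4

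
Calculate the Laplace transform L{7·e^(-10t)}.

L{e^(at)} = 1/(s-a), so L{e^(-10t)} = 1/(s+10). Then L{7·e^(-10t)} = 7/(s+10)

Final answer: 7/(s+10)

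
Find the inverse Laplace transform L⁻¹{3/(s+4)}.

L⁻¹{1/(s-a)} = e^(at), so L⁻¹{1/(s+4)} = e^(-4t), and L⁻¹{3/(s+4)} = 3·e^(-4t)

Final answer: 3·e^(-4t)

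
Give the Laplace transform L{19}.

L{19} = 19 · L{1} = 19/s

Final answer: 19/s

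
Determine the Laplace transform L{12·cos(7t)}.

L{cos(ωt)} = s/(s² + ω²), so L{cos(7t)} = s/(s² + 49). Then L{12·cos(7t)} = 12·s/(s² + 49) = 12s/(s² + 49)

Final answer: 12s/(s² + 49)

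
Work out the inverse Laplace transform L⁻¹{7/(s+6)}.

L⁻¹{1/(s-a)} = e^(at), so L⁻¹{1/(s+6)} = e^(-6t), and L⁻¹{7/(s+6)} = 7·e^(-6t)

Final answer: 7·e^(-6t)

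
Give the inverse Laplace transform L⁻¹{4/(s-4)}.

L⁻¹{1/(s-a)} = e^(at), so L⁻¹{1/(s-4)} = e^(4t), and L⁻¹{4/(s-4)} = 4·e^(4t)

Final answer: 4·e^(4t)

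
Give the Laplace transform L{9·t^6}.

L{t^n} = n!/s^(n+1), so L{t^6} = 720/s^7. Then L{9·t^6} = 9·720/s^7 = 6480/s^7

Final answer: 6480/s^7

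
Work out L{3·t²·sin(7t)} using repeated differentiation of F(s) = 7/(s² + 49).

F(s) = 7/(s² + 49). F'(s) = -14s/(s² + 49)². F''(s) = -14(49 - 3s²)/(s² + 49)³ = (42s² - 686)/(s² + 49)³. So L{t²·sin(7t)} = (-1)² F''(s) = (42s² - 686)/(s² + 49)³. Then L{3·t²·sin(7t)} = 3·(42s² - 686)/(s² + 49)³ = (126s² - 2058)/(s² + 49)³

Final answer: (126s² - 2058)/(s² + 49)³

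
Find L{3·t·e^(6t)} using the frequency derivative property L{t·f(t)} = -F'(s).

L{e^(6t)} = 1/(s-6). By frequency derivative: L{t·e^(6t)} = -d/ds[1/(s-6)] = -(-1)/(s-6)² = 1/(s-6)². Then L{3·t·e^(6t)} = 3·1/(s-6)² = 3/(s-6)²

Final answer: 3/(s-6)²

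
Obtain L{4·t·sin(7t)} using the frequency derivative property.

L{sin(7t)} = 7/(s² + 49). By L{t·f(t)} = -F'(s): -d/ds[7/(s² + 49)] = -(7)·(-2s)/(s² + 49)² = 14s/(s² + 49)². Then L{4·t·sin(7t)} = 4·14s/(s² + 49)² = 56s/(s² + 49)²

Final answer: 56s/(s² + 49)²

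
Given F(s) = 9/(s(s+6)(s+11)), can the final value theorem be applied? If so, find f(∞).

Poles of sF(s) = 9/((s+6)(s+11)) are at s = -6 and s = -11, both in the left half-plane. Theorem applies. f(∞) = lim_{s→0} sF(s) = 9/(6·11) = 3/22

Final answer: 3/22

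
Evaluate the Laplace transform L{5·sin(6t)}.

L{sin(ωt)} = ω/(s² + ω²), so L{sin(6t)} = 6/(s² + 36). Then L{5·sin(6t)} = 5·6/(s² + 36) = 30/(s² + 36)

Final answer: 30/(s² + 36)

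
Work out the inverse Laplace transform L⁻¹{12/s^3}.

L⁻¹{n!/s^(n+1)} = t^n with n=2. So L⁻¹{2/s^3} = t^2, and L⁻¹{12/s^3} = (12/2)·t^2 = 6·t^2

Final answer: 6·t^2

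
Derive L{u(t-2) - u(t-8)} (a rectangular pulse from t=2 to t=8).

L{u(t-a)} = e^(-as)/s. L{u(t-2) - u(t-8)} = (e^(-2s) - e^(-8s))/s

Final answer: (e^(-2s) - e^(-8s))/s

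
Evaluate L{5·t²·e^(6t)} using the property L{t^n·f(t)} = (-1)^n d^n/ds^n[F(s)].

L{e^(6t)} = 1/(s-6). d/ds[1/(s-6)] = -1/(s-6)². d²/ds²[1/(s-6)] = 2/(s-6)³. So L{t²·e^(6t)} = (-1)² · 2/(s-6)³ = 2/(s-6)³. Then L{5·t²·e^(6t)} = 5·2/(s-6)³ = 10/(s-6)³

Final answer: 10/(s-6)³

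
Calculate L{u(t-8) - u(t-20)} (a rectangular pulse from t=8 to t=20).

L{u(t-a)} = e^(-as)/s. L{u(t-8) - u(t-20)} = (e^(-8s) - e^(-20s))/s

Final answer: (e^(-8s) - e^(-20s))/s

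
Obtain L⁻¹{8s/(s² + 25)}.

This is the form c·s/(s² + a²) with a = 5, c = 8. L⁻¹ = 8·cos(5t)

Final answer: 8·cos(5t)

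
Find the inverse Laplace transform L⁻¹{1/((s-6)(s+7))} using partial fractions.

Decompose: A/(s-6) + B/(s+7). A = 1/13, B = -1/13. f(t) = (e^(6t) - e^(-7t))/13

Final answer: (e^(6t) - e^(-7t))/13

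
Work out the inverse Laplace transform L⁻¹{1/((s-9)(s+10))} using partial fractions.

Decompose: A/(s-9) + B/(s+10). A = 1/19, B = -1/19. f(t) = (e^(9t) - e^(-10t))/19

Final answer: (e^(9t) - e^(-10t))/19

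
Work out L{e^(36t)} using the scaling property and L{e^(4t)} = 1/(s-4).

Using L{f(at)} = (1/a)F(s/a) with a=9 and f(t) = e^(4t): L{e^(36t)} = (1/9) · 1/((s/9)-4) = (1/9) · 9/(s-36) = 1/(s-36)

Final answer: 1/(s-36)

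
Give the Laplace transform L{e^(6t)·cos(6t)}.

L{e^(at)·cos(ωt)} = (s-a)/((s-a)² + ω²), so L{e^(6t)·cos(6t)} = (s-6)/((s-6)² + 36)

Final answer: (s-6)/((s-6)² + 36)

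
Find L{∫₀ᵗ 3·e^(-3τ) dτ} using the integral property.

L{∫₀ᵗ f(τ)dτ} = F(s)/s with F(s) = 3/(s+3), so L{∫₀ᵗ 3·e^(-3τ) dτ} = 3/(s(s+3))

Final answer: 3/(s(s+3))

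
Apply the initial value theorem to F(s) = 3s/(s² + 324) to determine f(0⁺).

f(0⁺) = lim_{s→∞} s·3s/(s² + 324) = lim_{s→∞} 3s²/(s² + 324) = 3

Final answer: 3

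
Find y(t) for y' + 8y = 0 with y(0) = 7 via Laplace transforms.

L{y'} + 8L{y} = 0. sY - 7 + 8Y = 0. Y(s+8) = 7. Y = 7/(s+8)

Final answer: y(t) = 7e^(-8t)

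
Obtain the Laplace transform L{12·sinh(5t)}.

L{sinh(ωt)} = ω/(s² - ω²), so L{sinh(5t)} = 5/(s² - 25). Then L{12·sinh(5t)} = 12·5/(s² - 25) = 60/(s² - 25)

Final answer: 60/(s² - 25)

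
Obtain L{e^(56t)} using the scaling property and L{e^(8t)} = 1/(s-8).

Using L{f(at)} = (1/a)F(s/a) with a=7 and f(t) = e^(8t): L{e^(56t)} = (1/7) · 1/((s/7)-8) = (1/7) · 7/(s-56) = 1/(s-56)

Final answer: 1/(s-56)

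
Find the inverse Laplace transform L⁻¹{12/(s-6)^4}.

L⁻¹{n!/(s-a)^(n+1)} = t^n·e^(at) with n=3, a=6. So L⁻¹{6/(s-6)^4} = t^3·e^(6t), and L⁻¹{12/(s-6)^4} = (12/6)·t^3·e^(6t) = 2·t^3·e^(6t)

Final answer: 2·t^3·e^(6t)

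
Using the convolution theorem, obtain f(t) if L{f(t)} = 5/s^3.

5/s^3 = (5/s)·(1/s^2) = L{5}·L{t}. By convolution, f(t) = 5*t = ∫₀ᵗ 5·τ dτ = 5·t²/2

Final answer: 5·t²/2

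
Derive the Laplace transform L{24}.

L{24} = 24 · L{1} = 24/s

Final answer: 24/s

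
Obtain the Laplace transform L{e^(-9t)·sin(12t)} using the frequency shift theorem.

Frequency shift: L{e^(at)f(t)} = F(s-a). L{e^(-9t)·sin(12t)} = 12/((s+9)² + 144)

Final answer: 12/((s+9)² + 144)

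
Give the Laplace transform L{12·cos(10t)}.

L{cos(ωt)} = s/(s² + ω²), so L{cos(10t)} = s/(s² + 100). Then L{12·cos(10t)} = 12·s/(s² + 100) = 12s/(s² + 100)

Final answer: 12s/(s² + 100)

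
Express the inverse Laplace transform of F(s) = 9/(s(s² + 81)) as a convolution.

9/(s(s² + 81)) = (1/s)·(9/(s² + 81)) = L{1}·L{sin(9t)}. So f(t) = 1*(sin(9t)) = ∫₀ᵗ sin(9τ) dτ

Final answer: ∫₀ᵗ sin(9τ) dτ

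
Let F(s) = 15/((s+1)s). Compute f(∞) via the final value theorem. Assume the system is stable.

f(∞) = lim_{s→0} sF(s) = lim_{s→0} 15/(s+1) = 15

Final answer: 15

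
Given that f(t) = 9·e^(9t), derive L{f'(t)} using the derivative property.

f(0) = 9, F(s) = 9/(s-9). L{f'(t)} = s·F(s) - f(0) = 9s/(s-9) - 9 = (9s - 9(s-9))/(s-9) = 81/(s-9)

Final answer: 81/(s-9)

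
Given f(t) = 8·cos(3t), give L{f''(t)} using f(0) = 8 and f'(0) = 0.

F(s) = 8s/(s² + 9). L{f''(t)} = s²F(s) - sf(0) - f'(0) = 8s³/(s² + 9) - 8s = (8s³ - 8s(s² + 9))/(s² + 9) = -72s/(s² + 9)

Final answer: -72s/(s² + 9)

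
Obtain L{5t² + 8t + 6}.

L{5t² + 8t + 6} = 5·2/s³ + 8/s² + 6/s = 10/s³ + 8/s² + 6/s

Final answer: 10/s³ + 8/s² + 6/s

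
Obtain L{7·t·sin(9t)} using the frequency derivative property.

L{sin(9t)} = 9/(s² + 81). By L{t·f(t)} = -F'(s): -d/ds[9/(s² + 81)] = -(9)·(-2s)/(s² + 81)² = 18s/(s² + 81)². Then L{7·t·sin(9t)} = 7·18s/(s² + 81)² = 126s/(s² + 81)²

Final answer: 126s/(s² + 81)²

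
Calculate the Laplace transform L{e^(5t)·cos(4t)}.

L{e^(at)·cos(ωt)} = (s-a)/((s-a)² + ω²), so L{e^(5t)·cos(4t)} = (s-5)/((s-5)² + 16)

Final answer: (s-5)/((s-5)² + 16)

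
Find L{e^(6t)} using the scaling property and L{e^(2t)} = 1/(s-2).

Using L{f(at)} = (1/a)F(s/a) with a=3 and f(t) = e^(2t): L{e^(6t)} = (1/3) · 1/((s/3)-2) = (1/3) · 3/(s-6) = 1/(s-6)

Final answer: 1/(s-6)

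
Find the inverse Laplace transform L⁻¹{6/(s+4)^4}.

L⁻¹{n!/(s-a)^(n+1)} = t^n·e^(at), so L⁻¹{6/(s+4)^4} = t^3·e^(-4t)

Final answer: t^3·e^(-4t)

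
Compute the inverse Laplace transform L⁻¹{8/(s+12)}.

L⁻¹{1/(s-a)} = e^(at), so L⁻¹{1/(s+12)} = e^(-12t), and L⁻¹{8/(s+12)} = 8·e^(-12t)

Final answer: 8·e^(-12t)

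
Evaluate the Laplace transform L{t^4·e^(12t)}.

L{t^n·e^(at)} = n!/(s-a)^(n+1), so L{t^4·e^(12t)} = 24/(s-12)^5

Final answer: 24/(s-12)^5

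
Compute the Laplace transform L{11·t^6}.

L{t^n} = n!/s^(n+1), so L{t^6} = 720/s^7. Then L{11·t^6} = 11·720/s^7 = 7920/s^7

Final answer: 7920/s^7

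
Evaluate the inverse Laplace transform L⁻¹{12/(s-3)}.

L⁻¹{1/(s-a)} = e^(at), so L⁻¹{1/(s-3)} = e^(3t), and L⁻¹{12/(s-3)} = 12·e^(3t)

Final answer: 12·e^(3t)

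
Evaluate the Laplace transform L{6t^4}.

L{6t^4} = 6 · L{t^4} = 6 · 24/s^5 = 144/s^5

Final answer: 144/s^5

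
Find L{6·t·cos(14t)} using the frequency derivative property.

L{cos(14t)} = s/(s² + 196). Derivative: d/ds[s/(s² + 196)] = [(s² + 196) - s·2s]/(s² + 196)² = (196 - s²)/(s² + 196)². So L{t·cos(14t)} = -F'(s) = (s² - 196)/(s² + 196)². Then L{6·t·cos(14t)} = 6·(s² - 196)/(s² + 196)²

Final answer: 6·(s² - 196)/(s² + 196)²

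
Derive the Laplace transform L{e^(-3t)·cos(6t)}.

L{e^(at)·cos(ωt)} = (s-a)/((s-a)² + ω²), so L{e^(-3t)·cos(6t)} = (s+3)/((s+3)² + 36)

Final answer: (s+3)/((s+3)² + 36)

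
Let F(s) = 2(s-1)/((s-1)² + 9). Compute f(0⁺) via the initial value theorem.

f(0⁺) = lim_{s→∞} sF(s) = lim_{s→∞} 2s(s-1)/((s-1)² + 9) = 2

Final answer: 2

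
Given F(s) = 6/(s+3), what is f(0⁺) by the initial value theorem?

f(0⁺) = lim_{s→∞} s·6/(s+3) = lim_{s→∞} 6s/(s+3) = 6

Final answer: 6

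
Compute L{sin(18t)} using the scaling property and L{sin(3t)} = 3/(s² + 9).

Using L{f(at)} = (1/a)F(s/a) with a=6: L{sin(18t)} = (1/6) · 3/((s/6)² + 9) = (1/6) · 3·36/(s² + 324) = 18/(s² + 324)

Final answer: 18/(s² + 324)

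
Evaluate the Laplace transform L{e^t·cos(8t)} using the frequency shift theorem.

Frequency shift: L{e^(at)f(t)} = F(s-a). L{e^t·cos(8t)} = (s-1)/((s-1)² + 64)

Final answer: (s-1)/((s-1)² + 64)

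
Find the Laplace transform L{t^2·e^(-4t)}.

L{t^n·e^(at)} = n!/(s-a)^(n+1), so L{t^2·e^(-4t)} = 2/(s+4)^3

Final answer: 2/(s+4)^3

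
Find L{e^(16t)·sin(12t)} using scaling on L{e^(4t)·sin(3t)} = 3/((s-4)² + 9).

Scaling with a=4: L{e^(16t)·sin(12t)} = (1/4) · 3/((s/4-4)² + 9). Simplifying: 12/((s-16)² + 144)

Final answer: 12/((s-16)² + 144)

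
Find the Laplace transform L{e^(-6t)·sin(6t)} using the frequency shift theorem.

Frequency shift: L{e^(at)f(t)} = F(s-a). L{e^(-6t)·sin(6t)} = 6/((s+6)² + 36)

Final answer: 6/((s+6)² + 36)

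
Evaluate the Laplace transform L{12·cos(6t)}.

L{cos(ωt)} = s/(s² + ω²), so L{cos(6t)} = s/(s² + 36). Then L{12·cos(6t)} = 12·s/(s² + 36) = 12s/(s² + 36)

Final answer: 12s/(s² + 36)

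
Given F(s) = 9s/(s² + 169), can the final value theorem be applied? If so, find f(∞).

The final value theorem requires all poles of sF(s) in the left half-plane. sF(s) = 9s²/(s² + 169) has poles at s = ±13i (imaginary axis). Theorem does NOT apply (oscillatory system).

Final answer: Not applicable (oscillatory)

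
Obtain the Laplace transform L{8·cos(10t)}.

L{cos(ωt)} = s/(s² + ω²), so L{cos(10t)} = s/(s² + 100). Then L{8·cos(10t)} = 8·s/(s² + 100) = 8s/(s² + 100)

Final answer: 8s/(s² + 100)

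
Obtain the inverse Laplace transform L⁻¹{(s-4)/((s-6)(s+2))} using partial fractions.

Using partial fractions, f(t) = (2e^(6t) + 6e^(-2t))/8

Final answer: (2e^(6t) + 6e^(-2t))/8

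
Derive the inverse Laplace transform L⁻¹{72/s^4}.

L⁻¹{n!/s^(n+1)} = t^n with n=3. So L⁻¹{6/s^4} = t^3, and L⁻¹{72/s^4} = (72/6)·t^3 = 12·t^3

Final answer: 12·t^3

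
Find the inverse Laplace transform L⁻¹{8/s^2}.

L⁻¹{n!/s^(n+1)} = t^n with n=1. So L⁻¹{1/s^2} = t, and L⁻¹{8/s^2} = (8/1)·t = 8·t

Final answer: 8·t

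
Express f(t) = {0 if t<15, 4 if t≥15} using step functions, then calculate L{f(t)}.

f(t) = 4·u(t-15). L{u(t-15)} = e^(-15s)/s, so L{f(t)} = 4·e^(-15s)/s

Final answer: 4·e^(-15s)/s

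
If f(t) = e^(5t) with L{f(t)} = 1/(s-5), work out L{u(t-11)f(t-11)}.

Time shift theorem: L{u(t-a)f(t-a)} = e^(-as)F(s). Here a=11, F(s) = 1/(s-5), so L{u(t-11)f(t-11)} = e^(-11s)·1/(s-5)

Final answer: e^(-11s)·1/(s-5)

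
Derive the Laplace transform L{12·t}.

L{t^n} = n!/s^(n+1), so L{t} = 1/s^2. Then L{12·t} = 12·1/s^2 = 12/s^2

Final answer: 12/s^2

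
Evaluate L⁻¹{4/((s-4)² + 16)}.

Form: b/((s-a)² + b²) → e^(at)sin(bt). With a=4, b=4

Final answer: e^(4t)·sin(4t)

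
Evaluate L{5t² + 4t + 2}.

L{5t² + 4t + 2} = 5·2/s³ + 4/s² + 2/s = 10/s³ + 4/s² + 2/s

Final answer: 10/s³ + 4/s² + 2/s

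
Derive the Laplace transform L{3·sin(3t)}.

L{sin(ωt)} = ω/(s² + ω²), so L{sin(3t)} = 3/(s² + 9). Then L{3·sin(3t)} = 3·3/(s² + 9) = 9/(s² + 9)

Final answer: 9/(s² + 9)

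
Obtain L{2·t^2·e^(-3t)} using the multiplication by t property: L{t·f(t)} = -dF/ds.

Using L{t^n·e^(at)} = n!/(s-a)^(n+1), L{t^2·e^(-3t)} = 2/(s+3)^3, so L{2·t^2·e^(-3t)} = 2·2/(s+3)^3 = 4/(s+3)^3

Final answer: 4/(s+3)^3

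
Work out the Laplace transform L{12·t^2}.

L{t^n} = n!/s^(n+1), so L{t^2} = 2/s^3. Then L{12·t^2} = 12·2/s^3 = 24/s^3

Final answer: 24/s^3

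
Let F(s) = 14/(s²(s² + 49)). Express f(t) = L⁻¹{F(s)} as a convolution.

14/(s²(s² + 49)) = (1/s²)·(14/(s² + 49)) = L{t}·L{2·sin(7t)}. So f(t) = t*(2·sin(7t)) = ∫₀ᵗ 2τ·sin(7(t-τ)) dτ

Final answer: ∫₀ᵗ 2τ·sin(7(t-τ)) dτ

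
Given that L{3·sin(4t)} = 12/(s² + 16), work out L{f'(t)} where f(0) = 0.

L{f'(t)} = s·F(s) - f(0) = s·12/(s² + 16) - 0 = 12s/(s² + 16)

Final answer: 12s/(s² + 16)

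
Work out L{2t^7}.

L{t^n} = n!/s^(n+1). So L{2t^7} = 2·7!/s^8 = 10080/s^8

Final answer: 10080/s^8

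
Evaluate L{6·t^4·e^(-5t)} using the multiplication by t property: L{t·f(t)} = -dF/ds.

Using L{t^n·e^(at)} = n!/(s-a)^(n+1), L{t^4·e^(-5t)} = 24/(s+5)^5, so L{6·t^4·e^(-5t)} = 6·24/(s+5)^5 = 144/(s+5)^5

Final answer: 144/(s+5)^5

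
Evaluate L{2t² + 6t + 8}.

L{2t² + 6t + 8} = 2·2/s³ + 6/s² + 8/s = 4/s³ + 6/s² + 8/s

Final answer: 4/s³ + 6/s² + 8/s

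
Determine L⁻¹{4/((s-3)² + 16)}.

Form: b/((s-a)² + b²) → e^(at)sin(bt). With a=3, b=4

Final answer: e^(3t)·sin(4t)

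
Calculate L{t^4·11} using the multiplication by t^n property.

L{11} = 11/s. d^1/ds^1[1/s] = -1/s². d^2/ds^2[1/s] = 2/s^3. d^3/ds^3[1/s] = -6/s^4. d^4/ds^4[1/s] = 24/s^5. So L{t^4} = (-1)^{4}·24/s^5 = 24/s^5. Then L{t^4·11} = 11·24/s^5 = 264/s^5

Final answer: 264/s^5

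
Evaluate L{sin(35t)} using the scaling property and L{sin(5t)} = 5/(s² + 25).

Using L{f(at)} = (1/a)F(s/a) with a=7: L{sin(35t)} = (1/7) · 5/((s/7)² + 25) = (1/7) · 5·49/(s² + 1225) = 35/(s² + 1225)

Final answer: 35/(s² + 1225)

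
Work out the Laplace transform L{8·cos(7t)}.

L{cos(ωt)} = s/(s² + ω²), so L{cos(7t)} = s/(s² + 49). Then L{8·cos(7t)} = 8·s/(s² + 49) = 8s/(s² + 49)

Final answer: 8s/(s² + 49)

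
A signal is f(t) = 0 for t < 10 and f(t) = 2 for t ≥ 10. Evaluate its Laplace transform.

f(t) = 2·u(t-10). L{u(t-10)} = e^(-10s)/s, so L{f(t)} = 2·e^(-10s)/s

Final answer: 2·e^(-10s)/s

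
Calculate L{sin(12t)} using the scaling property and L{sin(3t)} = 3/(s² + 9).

Using L{f(at)} = (1/a)F(s/a) with a=4: L{sin(12t)} = (1/4) · 3/((s/4)² + 9) = (1/4) · 3·16/(s² + 144) = 12/(s² + 144)

Final answer: 12/(s² + 144)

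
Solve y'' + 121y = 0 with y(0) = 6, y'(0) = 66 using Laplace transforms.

L{y''} + 121L{y} = 0. s²Y - 6s - 66 + 121Y = 0. Y(s² + 121) = 6s + 66. Y = (6s + 66)/(s² + 121). Inverting: y(t) = 6cos(11t) + 6sin(11t)

Final answer: y(t) = 6cos(11t) + 6sin(11t)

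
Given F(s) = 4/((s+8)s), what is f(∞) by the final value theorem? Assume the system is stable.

f(∞) = lim_{s→0} sF(s) = lim_{s→0} 4/(s+8) = 1/2

Final answer: 1/2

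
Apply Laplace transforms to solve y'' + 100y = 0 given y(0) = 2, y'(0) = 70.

L{y''} + 100L{y} = 0. s²Y - 2s - 70 + 100Y = 0. Y(s² + 100) = 2s + 70. Y = (2s + 70)/(s² + 100). Inverting: y(t) = 2cos(10t) + 7sin(10t)

Final answer: y(t) = 2cos(10t) + 7sin(10t)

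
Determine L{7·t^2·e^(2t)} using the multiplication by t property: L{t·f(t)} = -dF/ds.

Using L{t^n·e^(at)} = n!/(s-a)^(n+1), L{t^2·e^(2t)} = 2/(s-2)^3, so L{7·t^2·e^(2t)} = 7·2/(s-2)^3 = 14/(s-2)^3

Final answer: 14/(s-2)^3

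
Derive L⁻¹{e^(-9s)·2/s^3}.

L⁻¹{2/s^3} = t^2. By the time shift theorem, L⁻¹{e^(-as)F(s)} = u(t-a)f(t-a) with a=9, so L⁻¹{e^(-9s)·2/s^3} = u(t-9)·(t-9)^2

Final answer: u(t-9)·(t-9)^2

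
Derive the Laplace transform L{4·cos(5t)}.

L{cos(ωt)} = s/(s² + ω²), so L{cos(5t)} = s/(s² + 25). Then L{4·cos(5t)} = 4·s/(s² + 25) = 4s/(s² + 25)

Final answer: 4s/(s² + 25)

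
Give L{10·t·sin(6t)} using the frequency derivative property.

L{sin(6t)} = 6/(s² + 36). By L{t·f(t)} = -F'(s): -d/ds[6/(s² + 36)] = -(6)·(-2s)/(s² + 36)² = 12s/(s² + 36)². Then L{10·t·sin(6t)} = 10·12s/(s² + 36)² = 120s/(s² + 36)²

Final answer: 120s/(s² + 36)²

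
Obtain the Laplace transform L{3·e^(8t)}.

L{e^(at)} = 1/(s-a), so L{e^(8t)} = 1/(s-8). Then L{3·e^(8t)} = 3/(s-8)

Final answer: 3/(s-8)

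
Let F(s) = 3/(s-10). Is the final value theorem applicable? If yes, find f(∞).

sF(s) = 3s/(s-10) has a pole at s = 10 in the right half-plane. Theorem does NOT apply (unstable system; f(t) = 3·e^(10t) grows without bound).

Final answer: Not applicable (unstable)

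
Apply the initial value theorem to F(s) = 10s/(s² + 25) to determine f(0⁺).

f(0⁺) = lim_{s→∞} s·10s/(s² + 25) = lim_{s→∞} 10s²/(s² + 25) = 10

Final answer: 10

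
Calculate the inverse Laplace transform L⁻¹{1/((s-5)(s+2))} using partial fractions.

Decompose: A/(s-5) + B/(s+2). A = 1/7, B = -1/7. f(t) = (e^(5t) - e^(-2t))/7

Final answer: (e^(5t) - e^(-2t))/7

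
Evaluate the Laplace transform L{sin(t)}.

L{sin(ωt)} = ω/(s² + ω²), so L{sin(t)} = 1/(s² + 1)

Final answer: 1/(s² + 1)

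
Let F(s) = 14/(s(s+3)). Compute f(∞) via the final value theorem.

f(∞) = lim_{s→0} s·14/(s(s+3)) = lim_{s→0} 14/(s+3) = 14/3 = 14/3

Final answer: 14/3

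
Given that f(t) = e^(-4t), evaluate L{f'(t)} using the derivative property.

f(0) = 1, F(s) = 1/(s+4). L{f'(t)} = s·F(s) - f(0) = s/(s+4) - 1 = (s - (s+4))/(s+4) = -4/(s+4)

Final answer: -4/(s+4)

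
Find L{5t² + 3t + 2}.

L{5t² + 3t + 2} = 5·2/s³ + 3/s² + 2/s = 10/s³ + 3/s² + 2/s

Final answer: 10/s³ + 3/s² + 2/s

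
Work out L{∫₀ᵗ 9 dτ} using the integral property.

L{∫₀ᵗ f(τ)dτ} = F(s)/s with f(t) = 9. F(s) = 9/s, so L{∫₀ᵗ 9 dτ} = (9/s)/s = 9/s². (Check: ∫₀ᵗ 9 dτ = 9t.)

Final answer: 9/s²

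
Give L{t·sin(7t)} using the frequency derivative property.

L{sin(7t)} = 7/(s² + 49). By L{t·f(t)} = -F'(s): -d/ds[7/(s² + 49)] = -(7)·(-2s)/(s² + 49)² = 14s/(s² + 49)²

Final answer: 14s/(s² + 49)²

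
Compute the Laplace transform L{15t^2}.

L{15t^2} = 15 · L{t^2} = 15 · 2/s^3 = 30/s^3

Final answer: 30/s^3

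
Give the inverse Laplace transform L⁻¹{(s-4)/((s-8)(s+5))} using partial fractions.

Using partial fractions, f(t) = (4e^(8t) + 9e^(-5t))/13

Final answer: (4e^(8t) + 9e^(-5t))/13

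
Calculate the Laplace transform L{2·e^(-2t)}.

L{e^(at)} = 1/(s-a), so L{e^(-2t)} = 1/(s+2). Then L{2·e^(-2t)} = 2/(s+2)

Final answer: 2/(s+2)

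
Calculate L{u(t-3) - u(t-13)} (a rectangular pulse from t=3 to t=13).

L{u(t-a)} = e^(-as)/s. L{u(t-3) - u(t-13)} = (e^(-3s) - e^(-13s))/s

Final answer: (e^(-3s) - e^(-13s))/s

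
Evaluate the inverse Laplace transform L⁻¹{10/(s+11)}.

L⁻¹{1/(s-a)} = e^(at), so L⁻¹{1/(s+11)} = e^(-11t), and L⁻¹{10/(s+11)} = 10·e^(-11t)

Final answer: 10·e^(-11t)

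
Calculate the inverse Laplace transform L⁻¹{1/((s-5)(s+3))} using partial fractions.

Decompose: A/(s-5) + B/(s+3). A = 1/8, B = -1/8. f(t) = (e^(5t) - e^(-3t))/8

Final answer: (e^(5t) - e^(-3t))/8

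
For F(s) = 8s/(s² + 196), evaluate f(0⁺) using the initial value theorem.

f(0⁺) = lim_{s→∞} s·8s/(s² + 196) = lim_{s→∞} 8s²/(s² + 196) = 8

Final answer: 8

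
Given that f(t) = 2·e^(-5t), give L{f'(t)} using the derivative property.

f(0) = 2, F(s) = 2/(s+5). L{f'(t)} = s·F(s) - f(0) = 2s/(s+5) - 2 = (2s - 2(s+5))/(s+5) = -10/(s+5)

Final answer: -10/(s+5)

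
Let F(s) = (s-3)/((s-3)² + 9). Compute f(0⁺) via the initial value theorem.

f(0⁺) = lim_{s→∞} sF(s) = lim_{s→∞} s(s-3)/((s-3)² + 9) = 1

Final answer: 1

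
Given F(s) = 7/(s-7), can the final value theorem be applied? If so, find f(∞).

sF(s) = 7s/(s-7) has a pole at s = 7 in the right half-plane. Theorem does NOT apply (unstable system; f(t) = 7·e^(7t) grows without bound).

Final answer: Not applicable (unstable)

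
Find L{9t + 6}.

L{9t + 6} = 9·L{t} + 6·L{1} = 9/s² + 6/s

Final answer: 9/s² + 6/s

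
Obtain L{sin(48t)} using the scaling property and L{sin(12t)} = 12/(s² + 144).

Using L{f(at)} = (1/a)F(s/a) with a=4: L{sin(48t)} = (1/4) · 12/((s/4)² + 144) = (1/4) · 12·16/(s² + 2304) = 48/(s² + 2304)

Final answer: 48/(s² + 2304)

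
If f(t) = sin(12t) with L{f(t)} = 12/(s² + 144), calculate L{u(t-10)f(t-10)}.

Time shift theorem: L{u(t-a)f(t-a)} = e^(-as)F(s). Here a=10, F(s) = 12/(s² + 144), so L{u(t-10)f(t-10)} = e^(-10s)·12/(s² + 144)

Final answer: e^(-10s)·12/(s² + 144)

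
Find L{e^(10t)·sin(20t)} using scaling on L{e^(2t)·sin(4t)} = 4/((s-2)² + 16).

Scaling with a=5: L{e^(10t)·sin(20t)} = (1/5) · 4/((s/5-2)² + 16). Simplifying: 20/((s-10)² + 400)

Final answer: 20/((s-10)² + 400)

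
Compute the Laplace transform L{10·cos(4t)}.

L{cos(ωt)} = s/(s² + ω²), so L{cos(4t)} = s/(s² + 16). Then L{10·cos(4t)} = 10·s/(s² + 16) = 10s/(s² + 16)

Final answer: 10s/(s² + 16)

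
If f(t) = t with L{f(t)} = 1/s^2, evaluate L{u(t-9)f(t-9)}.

Time shift theorem: L{u(t-a)f(t-a)} = e^(-as)F(s). Here a=9, F(s) = 1/s^2, so L{u(t-9)f(t-9)} = e^(-9s)·1/s^2

Final answer: e^(-9s)·1/s^2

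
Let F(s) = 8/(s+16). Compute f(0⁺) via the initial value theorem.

f(0⁺) = lim_{s→∞} s·8/(s+16) = lim_{s→∞} 8s/(s+16) = 8

Final answer: 8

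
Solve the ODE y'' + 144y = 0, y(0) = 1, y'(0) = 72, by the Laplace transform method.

L{y''} + 144L{y} = 0. s²Y - s - 72 + 144Y = 0. Y(s² + 144) = s + 72. Y = (s + 72)/(s² + 144). Inverting: y(t) = cos(12t) + 6sin(12t)

Final answer: y(t) = cos(12t) + 6sin(12t)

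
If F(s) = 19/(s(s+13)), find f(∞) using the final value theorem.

f(∞) = lim_{s→0} s·19/(s(s+13)) = lim_{s→0} 19/(s+13) = 19/13 = 19/13

Final answer: 19/13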